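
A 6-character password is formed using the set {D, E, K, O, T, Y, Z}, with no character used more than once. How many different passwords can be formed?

With no repetition, fill the 6 characters in order: 7 choices, then 6, down to 2.
7 × 6 × 5 × 4 × 3 × 2 = 5040.

5040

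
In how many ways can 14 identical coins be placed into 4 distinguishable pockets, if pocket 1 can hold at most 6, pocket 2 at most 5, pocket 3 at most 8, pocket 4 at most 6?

228

Without the upper bounds there are C(17,3) = 680 ways to split 14 among 4 pockets.
Subtract solutions that violate a single cap (substitute x_i' = x_i − (cap_i+1)): x_1 ≥ 7 gives C(10,3) = 120; x_2 ≥ 6 gives C(11,3) = 165; x_3 ≥ 9 gives C(8,3) = 56; x_4 ≥ 7 gives C(10,3) = 120. Together 461.
Add back pairs where two caps are both exceeded: 4 + 0 + 1 + 0 + 4 + 0 = 9.
By inclusion–exclusion the count is 680 − 461 + 9 = 228.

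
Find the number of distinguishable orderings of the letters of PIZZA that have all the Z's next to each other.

Treat the 2 copies of Z as a single block. The multiset to arrange is then {ZZ, A, I, P}, 4 items in all.
All 4 items are distinct, so there are (4)! = 24 arrangements.

24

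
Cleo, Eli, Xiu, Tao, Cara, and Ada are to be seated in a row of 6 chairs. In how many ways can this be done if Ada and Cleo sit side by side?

240

Treat {Ada, Cleo} as a single unit. There are 5 units to order, and the pair itself can be ordered 2 ways.
That gives 2 × 5! = 2 × 120 = 240.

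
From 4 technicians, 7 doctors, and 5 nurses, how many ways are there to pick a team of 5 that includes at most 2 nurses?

3762

Split by how many nurses are chosen (0 through 2).
Sum: C(5,0)·C(11,5) + C(5,1)·C(11,4) + C(5,2)·C(11,3) = 462 + 1650 + 1650 = 3762.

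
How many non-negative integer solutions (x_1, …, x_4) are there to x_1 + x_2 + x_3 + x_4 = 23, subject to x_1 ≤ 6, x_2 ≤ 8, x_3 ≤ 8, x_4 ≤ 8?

Ignoring the caps, the number of non-negative solutions to x_1+…+x_4 = 23 is C(26,3) = 2600.
Subtract solutions that violate a single cap (substitute x_i' = x_i − (cap_i+1)): x_1 ≥ 7 gives C(19,3) = 969; x_2 ≥ 9 gives C(17,3) = 680; x_3 ≥ 9 gives C(17,3) = 680; x_4 ≥ 9 gives C(17,3) = 680. Together 3009.
Add back pairs where two caps are both exceeded: 120 + 120 + 120 + 56 + 56 + 56 = 528.
By inclusion–exclusion the count is 2600 − 3009 + 528 = 119.

119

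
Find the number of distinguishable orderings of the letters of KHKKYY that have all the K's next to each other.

12

Treat the 3 copies of K as a single block. The multiset to arrange is then {KKK, H, Y, Y}, 4 items in all.
That gives (4)!/(2!) = 12 arrangements.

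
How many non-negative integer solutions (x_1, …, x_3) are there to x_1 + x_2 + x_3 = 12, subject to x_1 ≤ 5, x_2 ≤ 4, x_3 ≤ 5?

By stars and bars, unrestricted non-negative solutions to x_1+…+x_3 = 12 number C(12+2,2) = 91.
Subtract solutions that violate a single cap (substitute x_i' = x_i − (cap_i+1)): x_1 ≥ 6 gives C(8,2) = 28; x_2 ≥ 5 gives C(9,2) = 36; x_3 ≥ 6 gives C(8,2) = 28. Together 92.
Add back pairs where two caps are both exceeded: 3 + 1 + 3 = 7.
By inclusion–exclusion the count is 91 − 92 + 7 = 6.

6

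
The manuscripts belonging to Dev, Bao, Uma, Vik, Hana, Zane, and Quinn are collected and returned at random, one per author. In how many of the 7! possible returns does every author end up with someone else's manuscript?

1854

Count assignments avoiding every fixed point. For any j of the 7 authors fixed to their own manuscript, the other 7−j can be arranged in (7−j)! ways.
By inclusion–exclusion this is Σ_{j=0}^{7} (−1)^j C(7,j)·(7−j)!.
Computing: 5040 − 5040 + 2520 − 840 + 210 − 42 + 7 − 1 = 1854.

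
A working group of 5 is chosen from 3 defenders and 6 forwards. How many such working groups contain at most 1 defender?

Split by how many defenders are chosen (0 through 1).
Sum: C(3,0)·C(6,5) + C(3,1)·C(6,4) = 6 + 45 = 51.

51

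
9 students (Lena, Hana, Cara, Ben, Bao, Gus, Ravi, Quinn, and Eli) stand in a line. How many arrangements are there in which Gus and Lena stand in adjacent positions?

80640

Glue Gus and Lena into one block (2 internal orders), leaving 8 units to arrange in a row.
That gives 2 × 8! = 2 × 40320 = 80640.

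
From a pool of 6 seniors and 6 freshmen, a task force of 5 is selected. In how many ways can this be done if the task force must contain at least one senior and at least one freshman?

780

Total 5-person selections from all 12: C(12,5) = 792.
Selections missing a whole group: no seniors → C(6,5) = 6; no freshmen → C(6,5) = 6.
Both groups omitted at once is impossible, so 792 − 12 = 780.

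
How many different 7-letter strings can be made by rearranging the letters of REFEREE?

105

Letter multiplicities in REFEREE: E×4, F×1, R×2.
So there are 7! / (4!·2!) = 105 distinguishable arrangements.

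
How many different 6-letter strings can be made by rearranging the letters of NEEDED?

60

The 6 letters of NEEDED have repeats: D appearing twice and E appearing 3 times.
So there are 6! / (3!·2!) = 60 distinguishable arrangements.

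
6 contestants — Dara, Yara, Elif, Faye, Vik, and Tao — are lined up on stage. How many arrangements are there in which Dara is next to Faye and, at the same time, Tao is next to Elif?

96

Treat {Dara,Faye} as one block (2 orders) and {Tao,Elif} as another (2 orders).
That leaves 4 units to arrange: 2 × 2 × 4! = 4 × 24 = 96.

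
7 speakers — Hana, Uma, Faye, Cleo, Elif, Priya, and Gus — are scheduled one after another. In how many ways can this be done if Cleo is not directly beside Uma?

Of the 7! = 5040 arrangements, those with Cleo and Uma adjacent number 2 × 6! = 1440 (treat the pair as a block with 2 internal orders).
Complementary counting: 5040 − 1440 = 3600.

3600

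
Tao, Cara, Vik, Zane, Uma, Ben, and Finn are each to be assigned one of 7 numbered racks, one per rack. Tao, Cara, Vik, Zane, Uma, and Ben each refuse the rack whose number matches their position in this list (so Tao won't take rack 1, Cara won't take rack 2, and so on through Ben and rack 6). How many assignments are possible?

Let Aᵢ (for 1 ≤ i ≤ 6) be the placements that put person i in their forbidden rack. Any j of these fix j positions, leaving (7−j)! ways to fill the rest, and there are C(6,j) ways to pick which j.
By inclusion–exclusion, the number of valid placements is Σ_{j=0}^{6} (−1)^j C(6,j)·(7−j)!.
Computing: 5040 − 4320 + 1800 − 480 + 90 − 12 + 1 = 2119.

2119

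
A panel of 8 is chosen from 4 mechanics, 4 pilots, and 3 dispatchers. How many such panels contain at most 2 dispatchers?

109

Split by how many dispatchers are chosen (0 through 2).
Sum: C(3,0)·C(8,8) + C(3,1)·C(8,7) + C(3,2)·C(8,6) = 1 + 24 + 84 = 109.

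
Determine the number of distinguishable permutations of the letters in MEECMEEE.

168

The 8 letters of MEECMEEE have repeats: E appearing 5 times and M appearing twice.
The number of distinct arrangements is 8!/(5!·2!) = 40320/240 = 168.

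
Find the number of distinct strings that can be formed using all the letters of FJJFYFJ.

The 7 letters of FJJFYFJ have repeats: F appearing 3 times and J appearing 3 times.
So there are 7! / (3!·3!) = 140 distinguishable arrangements.

140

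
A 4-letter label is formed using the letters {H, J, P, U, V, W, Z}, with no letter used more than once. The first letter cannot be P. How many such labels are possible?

720

The first letter has 7−1 = 6 choices (anything except P).
The remaining 3 letters are filled from the other 6 symbols without repetition: 6 × 5 × 4 = 120.
Total: 6 × 120 = 720.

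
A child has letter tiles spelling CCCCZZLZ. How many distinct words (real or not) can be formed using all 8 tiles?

280

The 8 letters of CCCCZZLZ have repeats: C appearing 4 times and Z appearing 3 times.
The number of distinct arrangements is 8!/(4!·3!) = 40320/144 = 280.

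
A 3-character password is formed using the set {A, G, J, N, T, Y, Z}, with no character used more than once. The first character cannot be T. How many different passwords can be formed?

180

The first character has 7−1 = 6 choices (anything except T).
The remaining 2 characters are filled from the other 6 symbols without repetition: 6 × 5 = 30.
Total: 6 × 30 = 180.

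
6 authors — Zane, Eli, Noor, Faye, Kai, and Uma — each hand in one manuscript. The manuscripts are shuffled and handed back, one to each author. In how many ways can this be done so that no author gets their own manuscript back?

265

Let Aᵢ be the assignments in which author i gets their own manuscript. We want the size of the complement of A₁∪…∪A_6.
By inclusion–exclusion this is Σ_{j=0}^{6} (−1)^j C(6,j)·(6−j)!.
Computing: 720 − 720 + 360 − 120 + 30 − 6 + 1 = 265.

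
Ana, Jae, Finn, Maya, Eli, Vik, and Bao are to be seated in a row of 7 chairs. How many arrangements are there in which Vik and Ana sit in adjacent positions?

1440

Treat {Vik, Ana} as a single unit. There are 6 units to order, and the pair itself can be ordered 2 ways.
So the count is 2·(6)! = 1440.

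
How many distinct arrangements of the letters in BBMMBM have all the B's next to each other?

4

Treat the 3 copies of B as a single block. The multiset to arrange is then {BBB, M, M, M}, 4 items in all.
That gives (4)!/(3!) = 4 arrangements.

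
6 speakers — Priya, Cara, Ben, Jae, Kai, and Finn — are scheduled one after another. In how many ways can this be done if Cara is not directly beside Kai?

480

Of the 6! = 720 arrangements, those with Cara and Kai adjacent number 2 × 5! = 240 (treat the pair as a block with 2 internal orders).
Complementary counting: 720 − 240 = 480.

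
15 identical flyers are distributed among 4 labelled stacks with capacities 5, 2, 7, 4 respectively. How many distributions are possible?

By stars and bars, unrestricted non-negative solutions to x_1+…+x_4 = 15 number C(15+3,3) = 816.
Subtract solutions that violate a single cap (substitute x_i' = x_i − (cap_i+1)): x_1 ≥ 6 gives C(12,3) = 220; x_2 ≥ 3 gives C(15,3) = 455; x_3 ≥ 8 gives C(10,3) = 120; x_4 ≥ 5 gives C(13,3) = 286. Together 1081.
Add back pairs where two caps are both exceeded: 84 + 4 + 35 + 35 + 120 + 10 = 288.
Subtract triples: 0 + 4 + 0 + 0 = 4.
By inclusion–exclusion the count is 816 − 1081 + 288 − 4 = 19.

19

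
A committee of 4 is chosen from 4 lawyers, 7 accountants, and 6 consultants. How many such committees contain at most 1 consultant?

Split by how many consultants are chosen (0 through 1).
Sum: C(6,0)·C(11,4) + C(6,1)·C(11,3) = 330 + 990 = 1320.

1320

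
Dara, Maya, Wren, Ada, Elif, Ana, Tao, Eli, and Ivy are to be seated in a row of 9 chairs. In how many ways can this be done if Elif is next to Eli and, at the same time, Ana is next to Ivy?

20160

Treat {Elif,Eli} as one block (2 orders) and {Ana,Ivy} as another (2 orders).
That leaves 7 units to arrange: 2 × 2 × 7! = 4 × 5040 = 20160.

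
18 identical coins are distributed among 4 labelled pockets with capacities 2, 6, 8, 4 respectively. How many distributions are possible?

Ignoring the caps, the number of non-negative solutions to x_1+…+x_4 = 18 is C(21,3) = 1330.
Subtract solutions that violate a single cap (substitute x_i' = x_i − (cap_i+1)): x_1 ≥ 3 gives C(18,3) = 816; x_2 ≥ 7 gives C(14,3) = 364; x_3 ≥ 9 gives C(12,3) = 220; x_4 ≥ 5 gives C(16,3) = 560. Together 1960.
Add back pairs where two caps are both exceeded: 165 + 84 + 286 + 10 + 84 + 35 = 664.
Subtract triples: 0 + 20 + 4 + 0 = 24.
By inclusion–exclusion the count is 1330 − 1960 + 664 − 24 = 10.

10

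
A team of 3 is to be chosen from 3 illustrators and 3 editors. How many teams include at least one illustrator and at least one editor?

18

Unrestricted: C(6,3) = 20 ways to pick any 3 of the 6.
Subtract selections that omit an entire group: no illustrators → C(3,3) = 1; no editors → C(3,3) = 1.
Both groups omitted at once is impossible, so 20 − 2 = 18.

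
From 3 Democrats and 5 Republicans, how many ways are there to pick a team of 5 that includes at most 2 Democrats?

46

Split by how many Democrats are chosen (0 through 2).
Sum: C(3,0)·C(5,5) + C(3,1)·C(5,4) + C(3,2)·C(5,3) = 1 + 15 + 30 = 46.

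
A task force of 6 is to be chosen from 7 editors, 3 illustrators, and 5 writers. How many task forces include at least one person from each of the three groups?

3850

Total 6-person selections from all 15: C(15,6) = 5005.
Selections missing a whole group: no editors → C(8,6) = 28; no illustrators → C(12,6) = 924; no writers → C(10,6) = 210.
Add back selections omitting two groups (i.e. drawn from a single group): C(7,6) + C(3,6) + C(5,6) = 7.
By inclusion–exclusion: 5005 − 1162 + 7 = 3850.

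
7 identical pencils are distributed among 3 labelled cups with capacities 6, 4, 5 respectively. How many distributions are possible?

Without the upper bounds there are C(9,2) = 36 ways to split 7 among 3 cups.
Subtract solutions that violate a single cap (substitute x_i' = x_i − (cap_i+1)): x_1 ≥ 7 gives C(2,2) = 1; x_2 ≥ 5 gives C(4,2) = 6; x_3 ≥ 6 gives C(3,2) = 3. Together 10.
No two caps can be exceeded simultaneously, so the pair terms are all 0.
By inclusion–exclusion the count is 36 − 10 + 0 = 26.

26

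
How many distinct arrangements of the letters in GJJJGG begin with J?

10

Fix J in the first position and arrange the remaining 5 letters.
Those 5 letters have G appearing 3 times and J appearing twice, giving (5)!/(3!·2!) = 10.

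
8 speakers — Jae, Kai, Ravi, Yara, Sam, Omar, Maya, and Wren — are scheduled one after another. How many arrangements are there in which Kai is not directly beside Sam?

Of the 8! = 40320 arrangements, those with Kai and Sam adjacent number 2 × 7! = 10080 (treat the pair as a block with 2 internal orders).
Complementary counting: 40320 − 10080 = 30240.

30240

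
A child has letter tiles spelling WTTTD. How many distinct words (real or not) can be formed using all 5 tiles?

The 5 letters of WTTTD have repeats: T appearing 3 times.
Dividing 5! = 120 by 3! = 6 for the repeated letters gives 20.

20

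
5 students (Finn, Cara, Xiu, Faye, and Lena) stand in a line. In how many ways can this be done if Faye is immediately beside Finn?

Glue Faye and Finn into one block (2 internal orders), leaving 4 units to arrange in a row.
That gives 2 × 4! = 2 × 24 = 48.

48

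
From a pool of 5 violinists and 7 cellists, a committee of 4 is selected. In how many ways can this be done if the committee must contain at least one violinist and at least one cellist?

Unrestricted: C(12,4) = 495 ways to pick any 4 of the 12.
Selections missing a whole group: no violinists → C(7,4) = 35; no cellists → C(5,4) = 5.
Both groups omitted at once is impossible, so 495 − 40 = 455.

455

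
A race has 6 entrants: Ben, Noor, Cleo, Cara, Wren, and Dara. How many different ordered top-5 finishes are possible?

720

There are 6 choices for 1st place, 5 for 2nd, and so on down to 2 for position 5.
That gives 6 × 5 × 4 × 3 × 2 = 720.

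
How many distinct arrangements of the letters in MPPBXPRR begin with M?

Fix M in the first position and arrange the remaining 7 letters.
Those 7 letters have P appearing 3 times and R appearing twice, giving (7)!/(3!·2!) = 420.

420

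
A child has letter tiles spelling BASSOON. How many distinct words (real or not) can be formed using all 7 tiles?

1260

Letter multiplicities in BASSOON: A×1, B×1, N×1, O×2, S×2.
So there are 7! / (2!·2!) = 1260 distinguishable arrangements.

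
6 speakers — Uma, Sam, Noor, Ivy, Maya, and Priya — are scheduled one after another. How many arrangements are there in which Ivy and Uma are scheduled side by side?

Glue Ivy and Uma into one block (2 internal orders), leaving 5 units to arrange in a row.
So the count is 2·(5)! = 240.

240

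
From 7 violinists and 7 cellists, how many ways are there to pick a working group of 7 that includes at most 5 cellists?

3382

Split by how many cellists are chosen (0 through 5).
Sum: C(7,0)·C(7,7) + C(7,1)·C(7,6) + C(7,2)·C(7,5) + C(7,3)·C(7,4) + C(7,4)·C(7,3) + C(7,5)·C(7,2) = 1 + 49 + 441 + 1225 + 1225 + 441 = 3382.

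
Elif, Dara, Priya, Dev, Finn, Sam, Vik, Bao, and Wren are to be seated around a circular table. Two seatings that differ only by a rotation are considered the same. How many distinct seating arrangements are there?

Seat Elif anywhere (absorbing the rotational symmetry), then permute the other 8: (8)! = 40320.

40320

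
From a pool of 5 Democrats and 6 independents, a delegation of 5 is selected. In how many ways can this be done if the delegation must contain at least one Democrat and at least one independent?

Total 5-person selections from all 11: C(11,5) = 462.
Subtract selections that omit an entire group: no Democrats → C(6,5) = 6; no independents → C(5,5) = 1.
Both groups omitted at once is impossible, so 462 − 7 = 455.

455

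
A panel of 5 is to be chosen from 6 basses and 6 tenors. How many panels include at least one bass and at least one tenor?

780

Unrestricted: C(12,5) = 792 ways to pick any 5 of the 12.
Selections missing a whole group: no basses → C(6,5) = 6; no tenors → C(6,5) = 6.
Both groups omitted at once is impossible, so 792 − 12 = 780.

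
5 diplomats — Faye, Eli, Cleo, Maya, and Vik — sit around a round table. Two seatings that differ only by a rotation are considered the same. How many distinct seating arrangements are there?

Around a circle, 5 distinct people have 5!/5 = (4)! = 24 rotationally distinct seatings.

24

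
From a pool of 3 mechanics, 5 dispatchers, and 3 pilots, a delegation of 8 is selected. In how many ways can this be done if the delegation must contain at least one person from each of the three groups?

163

With no constraint there are C(11,8) = 165 possible selections.
Selections missing a whole group: no mechanics → C(8,8) = 1; no dispatchers → C(6,8) = 0; no pilots → C(8,8) = 1.
Add back selections omitting two groups (i.e. drawn from a single group): C(3,8) + C(5,8) + C(3,8) = 0.
By inclusion–exclusion: 165 − 2 + 0 = 163.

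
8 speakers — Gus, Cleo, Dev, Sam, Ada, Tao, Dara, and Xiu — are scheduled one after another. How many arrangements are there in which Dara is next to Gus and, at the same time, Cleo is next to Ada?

Treat {Dara,Gus} as one block (2 orders) and {Cleo,Ada} as another (2 orders).
That leaves 6 units to arrange: 2 × 2 × 6! = 4 × 720 = 2880.

2880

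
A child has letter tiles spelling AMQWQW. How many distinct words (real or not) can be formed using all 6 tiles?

180

The 6 letters of AMQWQW have repeats: Q appearing twice and W appearing twice.
Dividing 6! = 720 by 2!·2! = 4 for the repeated letters gives 180.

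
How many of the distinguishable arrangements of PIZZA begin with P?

With the first slot taken by P, it remains to arrange the other 4 letters (IZZA).
Those 4 letters have Z appearing twice, giving (4)!/(2!) = 12.

12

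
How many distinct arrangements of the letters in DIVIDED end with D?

Fix D in the last position and arrange the remaining 6 letters.
Those 6 letters have D appearing twice and I appearing twice, giving (6)!/(2!·2!) = 180.

180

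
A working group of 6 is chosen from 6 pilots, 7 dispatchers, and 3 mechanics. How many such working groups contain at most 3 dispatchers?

Split by how many dispatchers are chosen (0 through 3).
Sum: C(7,0)·C(9,6) + C(7,1)·C(9,5) + C(7,2)·C(9,4) + C(7,3)·C(9,3) = 84 + 882 + 2646 + 2940 = 6552.

6552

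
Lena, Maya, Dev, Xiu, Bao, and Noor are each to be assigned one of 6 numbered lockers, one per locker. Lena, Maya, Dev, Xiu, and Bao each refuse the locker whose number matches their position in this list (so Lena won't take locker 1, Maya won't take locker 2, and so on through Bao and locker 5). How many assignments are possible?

309

Let Aᵢ (for 1 ≤ i ≤ 5) be the placements that put person i in their forbidden locker. Any j of these fix j positions, leaving (6−j)! ways to fill the rest, and there are C(5,j) ways to pick which j.
By inclusion–exclusion, the number of valid placements is Σ_{j=0}^{5} (−1)^j C(5,j)·(6−j)!.
Computing: 720 − 600 + 240 − 60 + 10 − 1 = 309.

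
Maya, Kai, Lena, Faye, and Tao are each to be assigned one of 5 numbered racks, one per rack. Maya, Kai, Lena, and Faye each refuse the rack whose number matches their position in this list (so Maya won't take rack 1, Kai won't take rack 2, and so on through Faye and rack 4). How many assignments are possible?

53

Let Aᵢ (for 1 ≤ i ≤ 4) be the placements that put person i in their forbidden rack. Any j of these fix j positions, leaving (5−j)! ways to fill the rest, and there are C(4,j) ways to pick which j.
By inclusion–exclusion, the number of valid placements is Σ_{j=0}^{4} (−1)^j C(4,j)·(5−j)!.
Computing: 120 − 96 + 36 − 8 + 1 = 53.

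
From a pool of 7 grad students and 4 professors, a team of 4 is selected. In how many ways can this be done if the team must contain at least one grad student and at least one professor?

Unrestricted: C(11,4) = 330 ways to pick any 4 of the 11.
Subtract selections that omit an entire group: no grad students → C(4,4) = 1; no professors → C(7,4) = 35.
Both groups omitted at once is impossible, so 330 − 36 = 294.

294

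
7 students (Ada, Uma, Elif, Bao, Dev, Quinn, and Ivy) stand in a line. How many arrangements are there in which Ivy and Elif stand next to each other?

1440

Glue Ivy and Elif into one block (2 internal orders), leaving 6 units to arrange in a row.
So the count is 2·(6)! = 1440.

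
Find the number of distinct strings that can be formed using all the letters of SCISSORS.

SCISSORS has 8 letters with S appearing 4 times.
The number of distinct arrangements is 8!/(4!) = 40320/24 = 1680.

1680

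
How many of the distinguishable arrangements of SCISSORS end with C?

Fix C in the last position and arrange the remaining 7 letters.
Those 7 letters have S appearing 4 times, giving (7)!/(4!) = 210.

210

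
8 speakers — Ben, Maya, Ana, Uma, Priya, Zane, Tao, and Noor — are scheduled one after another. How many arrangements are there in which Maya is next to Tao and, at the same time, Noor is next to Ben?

Treat {Maya,Tao} as one block (2 orders) and {Noor,Ben} as another (2 orders).
That leaves 6 units to arrange: 2 × 2 × 6! = 4 × 720 = 2880.

2880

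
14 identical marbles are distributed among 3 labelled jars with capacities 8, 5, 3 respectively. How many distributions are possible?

Ignoring the caps, the number of non-negative solutions to x_1+…+x_3 = 14 is C(16,2) = 120.
Subtract solutions that violate a single cap (substitute x_i' = x_i − (cap_i+1)): x_1 ≥ 9 gives C(7,2) = 21; x_2 ≥ 6 gives C(10,2) = 45; x_3 ≥ 4 gives C(12,2) = 66. Together 132.
Add back pairs where two caps are both exceeded: 0 + 3 + 15 = 18.
By inclusion–exclusion the count is 120 − 132 + 18 = 6.

6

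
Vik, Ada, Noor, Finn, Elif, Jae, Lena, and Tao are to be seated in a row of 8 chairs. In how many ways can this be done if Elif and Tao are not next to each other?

There are 8! = 40320 arrangements in all. If Elif and Tao are adjacent, merging them into one block gives 2·(7)! = 10080 arrangements.
So 40320 − 10080 = 30240 arrangements keep them apart.

30240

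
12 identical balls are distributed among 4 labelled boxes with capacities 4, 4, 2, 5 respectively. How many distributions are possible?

By stars and bars, unrestricted non-negative solutions to x_1+…+x_4 = 12 number C(12+3,3) = 455.
Subtract solutions that violate a single cap (substitute x_i' = x_i − (cap_i+1)): x_1 ≥ 5 gives C(10,3) = 120; x_2 ≥ 5 gives C(10,3) = 120; x_3 ≥ 3 gives C(12,3) = 220; x_4 ≥ 6 gives C(9,3) = 84. Together 544.
Add back pairs where two caps are both exceeded: 10 + 35 + 4 + 35 + 4 + 20 = 108.
By inclusion–exclusion the count is 455 − 544 + 108 = 19.

19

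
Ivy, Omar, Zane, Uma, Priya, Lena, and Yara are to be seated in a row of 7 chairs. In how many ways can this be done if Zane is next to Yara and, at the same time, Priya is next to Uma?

480

Treat {Zane,Yara} as one block (2 orders) and {Priya,Uma} as another (2 orders).
That leaves 5 units to arrange: 2 × 2 × 5! = 4 × 120 = 480.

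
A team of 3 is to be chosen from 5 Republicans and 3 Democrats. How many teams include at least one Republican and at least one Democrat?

Unrestricted: C(8,3) = 56 ways to pick any 3 of the 8.
Selections missing a whole group: no Republicans → C(3,3) = 1; no Democrats → C(5,3) = 10.
Both groups omitted at once is impossible, so 56 − 11 = 45.

45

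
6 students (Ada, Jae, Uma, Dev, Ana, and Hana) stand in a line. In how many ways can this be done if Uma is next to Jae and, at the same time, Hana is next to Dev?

Treat {Uma,Jae} as one block (2 orders) and {Hana,Dev} as another (2 orders).
That leaves 4 units to arrange: 2 × 2 × 4! = 4 × 24 = 96.

96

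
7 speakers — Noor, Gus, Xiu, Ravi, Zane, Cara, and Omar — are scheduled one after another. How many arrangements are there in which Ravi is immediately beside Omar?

Place the 5 others and the Ravi-Omar pair as 6 objects in a line; the pair has 2 internal arrangements.
That gives 2 × 6! = 2 × 720 = 1440.

1440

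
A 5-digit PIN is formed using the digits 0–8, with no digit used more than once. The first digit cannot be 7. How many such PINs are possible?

The first digit has 9−1 = 8 choices (anything except 7).
The remaining 4 digits are filled from the other 8 symbols without repetition: 8 × 7 × 6 × 5 = 1680.
Total: 8 × 1680 = 13440.

13440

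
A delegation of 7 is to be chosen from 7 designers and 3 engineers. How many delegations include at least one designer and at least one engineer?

Unrestricted: C(10,7) = 120 ways to pick any 7 of the 10.
Subtract selections that omit an entire group: no designers → C(3,7) = 0; no engineers → C(7,7) = 1.
Both groups omitted at once is impossible, so 120 − 1 = 119.

119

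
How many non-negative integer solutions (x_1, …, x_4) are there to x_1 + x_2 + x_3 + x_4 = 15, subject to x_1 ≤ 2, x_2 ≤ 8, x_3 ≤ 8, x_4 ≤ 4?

Without the upper bounds there are C(18,3) = 816 ways to split 15 among 4 variables.
Subtract solutions that violate a single cap (substitute x_i' = x_i − (cap_i+1)): x_1 ≥ 3 gives C(15,3) = 455; x_2 ≥ 9 gives C(9,3) = 84; x_3 ≥ 9 gives C(9,3) = 84; x_4 ≥ 5 gives C(13,3) = 286. Together 909.
Add back pairs where two caps are both exceeded: 20 + 20 + 120 + 0 + 4 + 4 = 168.
By inclusion–exclusion the count is 816 − 909 + 168 = 75.

75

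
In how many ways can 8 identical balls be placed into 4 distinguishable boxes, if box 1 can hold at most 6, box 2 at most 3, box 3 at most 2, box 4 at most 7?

Ignoring the caps, the number of non-negative solutions to x_1+…+x_4 = 8 is C(11,3) = 165.
Subtract solutions that violate a single cap (substitute x_i' = x_i − (cap_i+1)): x_1 ≥ 7 gives C(4,3) = 4; x_2 ≥ 4 gives C(7,3) = 35; x_3 ≥ 3 gives C(8,3) = 56; x_4 ≥ 8 gives C(3,3) = 1. Together 96.
Add back pairs where two caps are both exceeded: 0 + 0 + 0 + 4 + 0 + 0 = 4.
By inclusion–exclusion the count is 165 − 96 + 4 = 73.

73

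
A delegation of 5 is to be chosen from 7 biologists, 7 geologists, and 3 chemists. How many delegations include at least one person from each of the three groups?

Unrestricted: C(17,5) = 6188 ways to pick any 5 of the 17.
Selections missing a whole group: no biologists → C(10,5) = 252; no geologists → C(10,5) = 252; no chemists → C(14,5) = 2002.
Add back selections omitting two groups (i.e. drawn from a single group): C(7,5) + C(7,5) + C(3,5) = 42.
By inclusion–exclusion: 6188 − 2506 + 42 = 3724.

3724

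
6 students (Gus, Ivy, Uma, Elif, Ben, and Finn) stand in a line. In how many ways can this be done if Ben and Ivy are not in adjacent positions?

There are 6! = 720 arrangements in all. If Ben and Ivy are adjacent, merging them into one block gives 2·(5)! = 240 arrangements.
Complementary counting: 720 − 240 = 480.

480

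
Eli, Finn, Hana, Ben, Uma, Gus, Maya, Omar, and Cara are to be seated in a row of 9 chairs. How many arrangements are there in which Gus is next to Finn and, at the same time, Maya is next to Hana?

20160

Treat {Gus,Finn} as one block (2 orders) and {Maya,Hana} as another (2 orders).
That leaves 7 units to arrange: 2 × 2 × 7! = 4 × 5040 = 20160.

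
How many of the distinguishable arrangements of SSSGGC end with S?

Fix S in the last position and arrange the remaining 5 letters.
Those 5 letters have G appearing twice and S appearing twice, giving (5)!/(2!·2!) = 30.

30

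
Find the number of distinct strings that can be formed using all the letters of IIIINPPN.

420

IIIINPPN has 8 letters with I appearing 4 times, N appearing twice, and P appearing twice.
The number of distinct arrangements is 8!/(4!·2!·2!) = 40320/96 = 420.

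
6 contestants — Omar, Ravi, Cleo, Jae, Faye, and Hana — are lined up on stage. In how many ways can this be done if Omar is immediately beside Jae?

240

Place the 4 others and the Omar-Jae pair as 5 objects in a line; the pair has 2 internal arrangements.
So the count is 2·(5)! = 240.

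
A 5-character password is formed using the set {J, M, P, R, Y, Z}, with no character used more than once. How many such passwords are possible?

This is a permutation of 5 out of 6: P(6,5) = 6!/1!.
That product is 6 × 5 × 4 × 3 × 2 = 720.

720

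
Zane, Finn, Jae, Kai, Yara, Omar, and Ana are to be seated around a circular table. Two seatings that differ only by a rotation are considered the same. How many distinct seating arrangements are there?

720

Fix one person's seat to break rotational symmetry; the remaining 6 people can be arranged in (6)! = 720 ways.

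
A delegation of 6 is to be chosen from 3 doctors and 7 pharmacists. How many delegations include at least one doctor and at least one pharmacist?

Total 6-person selections from all 10: C(10,6) = 210.
Selections missing a whole group: no doctors → C(7,6) = 7; no pharmacists → C(3,6) = 0.
Both groups omitted at once is impossible, so 210 − 7 = 203.

203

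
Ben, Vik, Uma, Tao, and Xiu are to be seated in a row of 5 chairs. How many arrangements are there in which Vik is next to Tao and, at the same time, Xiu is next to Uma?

24

Treat {Vik,Tao} as one block (2 orders) and {Xiu,Uma} as another (2 orders).
That leaves 3 units to arrange: 2 × 2 × 3! = 4 × 6 = 24.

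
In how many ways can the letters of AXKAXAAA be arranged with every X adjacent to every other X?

Treat the 2 copies of X as a single block. The multiset to arrange is then {XX, A, A, A, A, A, K}, 7 items in all.
That gives (7)!/(5!) = 42 arrangements.

42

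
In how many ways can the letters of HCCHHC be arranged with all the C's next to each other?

4

Treat the 3 copies of C as a single block. The multiset to arrange is then {CCC, H, H, H}, 4 items in all.
That gives (4)!/(3!) = 4 arrangements.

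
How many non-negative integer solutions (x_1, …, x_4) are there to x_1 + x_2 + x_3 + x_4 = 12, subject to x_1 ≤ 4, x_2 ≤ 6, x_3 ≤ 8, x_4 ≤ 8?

Ignoring the caps, the number of non-negative solutions to x_1+…+x_4 = 12 is C(15,3) = 455.
Subtract solutions that violate a single cap (substitute x_i' = x_i − (cap_i+1)): x_1 ≥ 5 gives C(10,3) = 120; x_2 ≥ 7 gives C(8,3) = 56; x_3 ≥ 9 gives C(6,3) = 20; x_4 ≥ 9 gives C(6,3) = 20. Together 216.
Add back pairs where two caps are both exceeded: 1 + 0 + 0 + 0 + 0 + 0 = 1.
By inclusion–exclusion the count is 455 − 216 + 1 = 240.

240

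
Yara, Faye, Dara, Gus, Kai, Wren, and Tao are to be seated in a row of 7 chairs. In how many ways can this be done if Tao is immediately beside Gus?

1440

Treat {Tao, Gus} as a single unit. There are 6 units to order, and the pair itself can be ordered 2 ways.
That gives 2 × 6! = 2 × 720 = 1440.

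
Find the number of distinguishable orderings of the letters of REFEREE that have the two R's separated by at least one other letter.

Total arrangements of REFEREE: 7!/(4!·2!) = 105.
Arrangements with the R's together: treat RR as one letter, giving (6)!/(4!) = 30.
Subtracting, 105 − 30 = 75 arrangements keep the R's apart.

75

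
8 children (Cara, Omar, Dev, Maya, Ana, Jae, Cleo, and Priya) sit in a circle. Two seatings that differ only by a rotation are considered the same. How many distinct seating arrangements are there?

Around a circle, 8 distinct people have 8!/8 = (7)! = 5040 rotationally distinct seatings.

5040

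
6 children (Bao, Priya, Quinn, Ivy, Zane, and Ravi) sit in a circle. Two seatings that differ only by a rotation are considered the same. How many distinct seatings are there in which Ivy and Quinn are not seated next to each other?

Without the restriction there are (5)! = 120 seatings.
Those with Ivy next to Quinn: fuse the pair into one unit and seat 5 units around a circle — 2·(4)! = 48.
Subtracting, 120 − 48 = 72.

72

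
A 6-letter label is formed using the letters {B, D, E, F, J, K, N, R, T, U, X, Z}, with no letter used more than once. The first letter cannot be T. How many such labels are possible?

609840

The first letter has 12−1 = 11 choices (anything except T).
The remaining 5 letters are filled from the other 11 symbols without repetition: 11 × 10 × 9 × 8 × 7 = 55440.
Total: 11 × 55440 = 609840.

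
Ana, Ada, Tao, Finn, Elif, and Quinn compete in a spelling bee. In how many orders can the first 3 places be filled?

120

This is an ordered selection of 3 from 6: P(6,3).
That gives 6 × 5 × 4 = 120.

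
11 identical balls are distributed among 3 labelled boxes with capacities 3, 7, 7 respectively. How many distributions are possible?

22

By stars and bars, unrestricted non-negative solutions to x_1+…+x_3 = 11 number C(11+2,2) = 78.
Subtract solutions that violate a single cap (substitute x_i' = x_i − (cap_i+1)): x_1 ≥ 4 gives C(9,2) = 36; x_2 ≥ 8 gives C(5,2) = 10; x_3 ≥ 8 gives C(5,2) = 10. Together 56.
No two caps can be exceeded simultaneously, so the pair terms are all 0.
By inclusion–exclusion the count is 78 − 56 + 0 = 22.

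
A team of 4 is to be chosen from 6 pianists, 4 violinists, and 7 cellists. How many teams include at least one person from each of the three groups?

Unrestricted: C(17,4) = 2380 ways to pick any 4 of the 17.
Selections missing a whole group: no pianists → C(11,4) = 330; no violinists → C(13,4) = 715; no cellists → C(10,4) = 210.
Add back selections omitting two groups (i.e. drawn from a single group): C(6,4) + C(4,4) + C(7,4) = 51.
By inclusion–exclusion: 2380 − 1255 + 51 = 1176.

1176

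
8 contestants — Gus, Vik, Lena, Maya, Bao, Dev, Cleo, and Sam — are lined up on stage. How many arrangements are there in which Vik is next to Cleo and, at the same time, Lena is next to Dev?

2880

Treat {Vik,Cleo} as one block (2 orders) and {Lena,Dev} as another (2 orders).
That leaves 6 units to arrange: 2 × 2 × 6! = 4 × 720 = 2880.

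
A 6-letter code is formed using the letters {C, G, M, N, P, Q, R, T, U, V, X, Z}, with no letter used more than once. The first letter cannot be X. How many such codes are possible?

The first letter has 12−1 = 11 choices (anything except X).
The remaining 5 letters are filled from the other 11 symbols without repetition: 11 × 10 × 9 × 8 × 7 = 55440.
Total: 11 × 55440 = 609840.

609840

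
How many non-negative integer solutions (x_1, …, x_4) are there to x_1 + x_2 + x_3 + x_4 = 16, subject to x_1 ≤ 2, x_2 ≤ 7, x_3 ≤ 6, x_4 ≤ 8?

84

Ignoring the caps, the number of non-negative solutions to x_1+…+x_4 = 16 is C(19,3) = 969.
Subtract solutions that violate a single cap (substitute x_i' = x_i − (cap_i+1)): x_1 ≥ 3 gives C(16,3) = 560; x_2 ≥ 8 gives C(11,3) = 165; x_3 ≥ 7 gives C(12,3) = 220; x_4 ≥ 9 gives C(10,3) = 120. Together 1065.
Add back pairs where two caps are both exceeded: 56 + 84 + 35 + 4 + 0 + 1 = 180.
By inclusion–exclusion the count is 969 − 1065 + 180 = 84.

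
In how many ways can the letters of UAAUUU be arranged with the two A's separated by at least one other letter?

Total arrangements of UAAUUU: 6!/(4!·2!) = 15.
If the two A's are adjacent, glue them into one block, leaving 5 items to arrange: (5)!/(4!) = 5 ways.
Hence 15 − 5 = 10.

10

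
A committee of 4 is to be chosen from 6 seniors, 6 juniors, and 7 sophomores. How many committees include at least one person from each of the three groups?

With no constraint there are C(19,4) = 3876 possible selections.
Subtract selections that omit an entire group: no seniors → C(13,4) = 715; no juniors → C(13,4) = 715; no sophomores → C(12,4) = 495.
Add back selections omitting two groups (i.e. drawn from a single group): C(6,4) + C(6,4) + C(7,4) = 65.
By inclusion–exclusion: 3876 − 1925 + 65 = 2016.

2016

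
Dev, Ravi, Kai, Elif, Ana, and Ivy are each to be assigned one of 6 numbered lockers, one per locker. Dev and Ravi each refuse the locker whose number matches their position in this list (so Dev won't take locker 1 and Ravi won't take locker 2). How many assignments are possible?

Let Aᵢ (for i ∈ {1, 2}) be the placements that put person i in their forbidden locker. Any j of these fix j positions, leaving (6−j)! ways to fill the rest, and there are C(2,j) ways to pick which j.
By inclusion–exclusion, the number of valid placements is Σ_{j=0}^{2} (−1)^j C(2,j)·(6−j)!.
Computing: 720 − 240 + 24 = 504.

504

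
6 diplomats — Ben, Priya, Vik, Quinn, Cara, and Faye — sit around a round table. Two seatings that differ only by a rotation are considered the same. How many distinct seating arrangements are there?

Around a circle, 6 distinct people have 6!/6 = (5)! = 120 rotationally distinct seatings.

120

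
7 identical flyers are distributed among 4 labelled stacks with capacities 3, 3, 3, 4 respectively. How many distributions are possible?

By stars and bars, unrestricted non-negative solutions to x_1+…+x_4 = 7 number C(7+3,3) = 120.
Subtract solutions that violate a single cap (substitute x_i' = x_i − (cap_i+1)): x_1 ≥ 4 gives C(6,3) = 20; x_2 ≥ 4 gives C(6,3) = 20; x_3 ≥ 4 gives C(6,3) = 20; x_4 ≥ 5 gives C(5,3) = 10. Together 70.
No two caps can be exceeded simultaneously, so the pair terms are all 0.
By inclusion–exclusion the count is 120 − 70 + 0 = 50.

50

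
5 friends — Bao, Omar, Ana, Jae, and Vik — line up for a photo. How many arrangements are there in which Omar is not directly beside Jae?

72

Of the 5! = 120 arrangements, those with Omar and Jae adjacent number 2 × 4! = 48 (treat the pair as a block with 2 internal orders).
So 120 − 48 = 72 arrangements keep them apart.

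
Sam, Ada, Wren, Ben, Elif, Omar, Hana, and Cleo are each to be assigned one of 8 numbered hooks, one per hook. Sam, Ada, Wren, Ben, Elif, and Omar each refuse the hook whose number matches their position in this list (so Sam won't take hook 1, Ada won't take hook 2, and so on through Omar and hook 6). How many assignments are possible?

18806

Let Aᵢ (for 1 ≤ i ≤ 6) be the placements that put person i in their forbidden hook. Any j of these fix j positions, leaving (8−j)! ways to fill the rest, and there are C(6,j) ways to pick which j.
By inclusion–exclusion, the number of valid placements is Σ_{j=0}^{6} (−1)^j C(6,j)·(8−j)!.
Computing: 40320 − 30240 + 10800 − 2400 + 360 − 36 + 2 = 18806.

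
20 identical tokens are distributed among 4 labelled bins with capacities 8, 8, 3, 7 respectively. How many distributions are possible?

Ignoring the caps, the number of non-negative solutions to x_1+…+x_4 = 20 is C(23,3) = 1771.
Subtract solutions that violate a single cap (substitute x_i' = x_i − (cap_i+1)): x_1 ≥ 9 gives C(14,3) = 364; x_2 ≥ 9 gives C(14,3) = 364; x_3 ≥ 4 gives C(19,3) = 969; x_4 ≥ 8 gives C(15,3) = 455. Together 2152.
Add back pairs where two caps are both exceeded: 10 + 120 + 20 + 120 + 20 + 165 = 455.
By inclusion–exclusion the count is 1771 − 2152 + 455 = 74.

74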